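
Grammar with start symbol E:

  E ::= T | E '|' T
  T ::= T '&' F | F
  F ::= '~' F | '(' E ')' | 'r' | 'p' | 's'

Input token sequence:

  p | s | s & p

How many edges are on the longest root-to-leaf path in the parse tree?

[E [E [E [T [F p]]] | [T [F s]]] | [T [T [F s]] & [F p]]]

5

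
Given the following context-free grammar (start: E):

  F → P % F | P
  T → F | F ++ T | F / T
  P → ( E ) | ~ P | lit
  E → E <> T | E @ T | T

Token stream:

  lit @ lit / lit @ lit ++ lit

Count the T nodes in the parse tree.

[E [E [E [T [F [P lit]]]] @ [T [F [P lit]] / [T [F [P lit]]]]] @ [T [F [P lit]] ++ [T [F [P lit]]]]]

5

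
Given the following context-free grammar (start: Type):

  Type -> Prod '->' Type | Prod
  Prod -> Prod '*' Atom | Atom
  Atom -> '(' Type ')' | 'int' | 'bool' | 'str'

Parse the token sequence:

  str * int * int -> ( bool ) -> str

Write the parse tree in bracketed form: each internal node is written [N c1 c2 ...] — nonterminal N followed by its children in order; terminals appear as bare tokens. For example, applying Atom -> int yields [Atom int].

Type
Prod -> Type
Prod * Atom -> Type
Prod * Atom * Atom -> Type
Atom * Atom * Atom -> Type
str * Atom * Atom -> Type
str * int * Atom -> Type
str * int * int -> Type
str * int * int -> Prod -> Type
str * int * int -> Atom -> Type
str * int * int -> ( Type ) -> Type
str * int * int -> ( Prod ) -> Type
str * int * int -> ( Atom ) -> Type
str * int * int -> ( bool ) -> Type
str * int * int -> ( bool ) -> Prod
str * int * int -> ( bool ) -> Atom
str * int * int -> ( bool ) -> str

[Type [Prod [Prod [Prod [Atom str]] * [Atom int]] * [Atom int]] -> [Type [Prod [Atom ( [Type [Prod [Atom bool]]] )]] -> [Type [Prod [Atom str]]]]]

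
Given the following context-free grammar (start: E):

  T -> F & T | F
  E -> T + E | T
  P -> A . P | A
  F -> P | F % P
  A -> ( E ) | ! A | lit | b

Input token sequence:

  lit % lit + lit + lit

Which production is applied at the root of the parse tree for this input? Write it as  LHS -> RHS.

[E [T [F [F [P [A lit]]] % [P [A lit]]]] + [E [T [F [P [A lit]]]] + [E [T [F [P [A lit]]]]]]]

E -> T + E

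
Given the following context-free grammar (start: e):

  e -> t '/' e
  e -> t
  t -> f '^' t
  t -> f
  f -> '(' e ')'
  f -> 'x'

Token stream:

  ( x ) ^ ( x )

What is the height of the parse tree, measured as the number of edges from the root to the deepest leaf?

7

[e [t [f ( [e [t [f x]]] )] ^ [t [f ( [e [t [f x]]] )]]]]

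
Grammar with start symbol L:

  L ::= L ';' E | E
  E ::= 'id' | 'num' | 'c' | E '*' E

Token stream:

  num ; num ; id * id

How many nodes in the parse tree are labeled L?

3

[L [L [L [E num]] ; [E num]] ; [E [E id] * [E id]]]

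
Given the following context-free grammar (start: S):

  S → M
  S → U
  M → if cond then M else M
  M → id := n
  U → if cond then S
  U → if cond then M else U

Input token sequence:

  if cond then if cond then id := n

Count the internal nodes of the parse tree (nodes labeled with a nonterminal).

6

[S [U if cond then [S [U if cond then [S [M id := n]]]]]]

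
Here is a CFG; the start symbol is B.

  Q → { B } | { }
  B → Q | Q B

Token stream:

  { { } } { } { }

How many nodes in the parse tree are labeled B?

[B [Q { [B [Q { }]] }] [B [Q { }] [B [Q { }]]]]

4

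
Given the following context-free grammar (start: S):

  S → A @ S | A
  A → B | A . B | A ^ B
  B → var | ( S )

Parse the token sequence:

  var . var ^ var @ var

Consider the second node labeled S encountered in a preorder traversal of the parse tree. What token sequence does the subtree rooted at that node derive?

var

[S [A [A [A [B var]] . [B var]] ^ [B var]] @ [S [A [B var]]]]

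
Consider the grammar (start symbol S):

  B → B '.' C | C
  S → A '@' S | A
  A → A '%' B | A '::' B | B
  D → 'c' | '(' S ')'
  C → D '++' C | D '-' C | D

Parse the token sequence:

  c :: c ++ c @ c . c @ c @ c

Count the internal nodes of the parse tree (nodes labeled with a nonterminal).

29

[S [A [A [B [C [D c]]]] :: [B [C [D c] ++ [C [D c]]]]] @ [S [A [B [B [C [D c]]] . [C [D c]]]] @ [S [A [B [C [D c]]]] @ [S [A [B [C [D c]]]]]]]]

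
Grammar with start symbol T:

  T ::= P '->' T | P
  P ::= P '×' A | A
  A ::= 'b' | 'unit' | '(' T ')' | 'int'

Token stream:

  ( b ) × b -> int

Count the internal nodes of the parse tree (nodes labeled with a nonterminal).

[T [P [P [A ( [T [P [A b]]] )]] × [A b]] -> [T [P [A int]]]]

11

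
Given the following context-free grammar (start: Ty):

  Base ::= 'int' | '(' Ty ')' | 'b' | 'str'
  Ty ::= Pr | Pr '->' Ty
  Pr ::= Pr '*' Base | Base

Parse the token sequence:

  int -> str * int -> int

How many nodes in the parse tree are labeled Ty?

[Ty [Pr [Base int]] -> [Ty [Pr [Pr [Base str]] * [Base int]] -> [Ty [Pr [Base int]]]]]

3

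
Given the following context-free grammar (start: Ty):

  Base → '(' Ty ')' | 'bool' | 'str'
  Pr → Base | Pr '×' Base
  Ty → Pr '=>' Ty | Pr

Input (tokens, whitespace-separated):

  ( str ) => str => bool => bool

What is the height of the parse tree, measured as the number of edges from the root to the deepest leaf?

6

[Ty [Pr [Base ( [Ty [Pr [Base str]]] )]] => [Ty [Pr [Base str]] => [Ty [Pr [Base bool]] => [Ty [Pr [Base bool]]]]]]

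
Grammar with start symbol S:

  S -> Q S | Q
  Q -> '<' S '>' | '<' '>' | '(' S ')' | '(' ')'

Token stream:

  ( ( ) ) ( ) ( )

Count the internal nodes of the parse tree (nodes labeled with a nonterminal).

[S [Q ( [S [Q ( )]] )] [S [Q ( )] [S [Q ( )]]]]

8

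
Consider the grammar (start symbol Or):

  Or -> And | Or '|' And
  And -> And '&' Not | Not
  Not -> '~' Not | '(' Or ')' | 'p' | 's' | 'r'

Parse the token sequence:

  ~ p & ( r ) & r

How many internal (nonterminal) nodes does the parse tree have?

11

[Or [And [And [And [Not ~ [Not p]]] & [Not ( [Or [And [Not r]]] )]] & [Not r]]]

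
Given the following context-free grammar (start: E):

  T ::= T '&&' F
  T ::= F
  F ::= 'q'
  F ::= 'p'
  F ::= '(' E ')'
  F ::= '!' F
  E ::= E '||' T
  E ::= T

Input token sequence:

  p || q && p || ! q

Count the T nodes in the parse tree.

[E [E [E [T [F p]]] || [T [T [F q]] && [F p]]] || [T [F ! [F q]]]]

4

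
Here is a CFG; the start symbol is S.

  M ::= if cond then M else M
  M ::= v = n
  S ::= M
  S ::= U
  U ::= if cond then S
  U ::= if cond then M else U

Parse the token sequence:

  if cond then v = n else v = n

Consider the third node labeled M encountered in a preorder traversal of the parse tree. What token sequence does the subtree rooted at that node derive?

v = n

[S [M if cond then [M v = n] else [M v = n]]]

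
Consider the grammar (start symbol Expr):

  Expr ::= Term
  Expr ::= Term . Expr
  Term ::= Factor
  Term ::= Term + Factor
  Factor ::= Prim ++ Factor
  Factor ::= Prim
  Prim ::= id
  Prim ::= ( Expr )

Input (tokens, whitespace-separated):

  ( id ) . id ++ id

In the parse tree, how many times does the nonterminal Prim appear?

[Expr [Term [Factor [Prim ( [Expr [Term [Factor [Prim id]]]] )]]] . [Expr [Term [Factor [Prim id] ++ [Factor [Prim id]]]]]]

4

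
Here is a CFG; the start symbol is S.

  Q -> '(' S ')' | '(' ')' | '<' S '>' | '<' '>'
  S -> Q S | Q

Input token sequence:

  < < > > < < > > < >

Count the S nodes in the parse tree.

[S [Q < [S [Q < >]] >] [S [Q < [S [Q < >]] >] [S [Q < >]]]]

5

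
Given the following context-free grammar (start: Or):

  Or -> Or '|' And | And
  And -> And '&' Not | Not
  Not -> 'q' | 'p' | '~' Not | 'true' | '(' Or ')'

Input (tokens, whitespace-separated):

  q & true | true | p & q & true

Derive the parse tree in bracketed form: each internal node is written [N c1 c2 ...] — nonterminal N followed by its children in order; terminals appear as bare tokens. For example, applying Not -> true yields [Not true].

[Or [Or [Or [And [And [Not q]] & [Not true]]] | [And [Not true]]] | [And [And [And [Not p]] & [Not q]] & [Not true]]]

Or
Or | And
Or | And | And
And | And | And
And & Not | And | And
Not & Not | And | And
q & Not | And | And
q & true | And | And
q & true | Not | And
q & true | true | And
q & true | true | And & Not
q & true | true | And & Not & Not
q & true | true | Not & Not & Not
q & true | true | p & Not & Not
q & true | true | p & q & Not
q & true | true | p & q & true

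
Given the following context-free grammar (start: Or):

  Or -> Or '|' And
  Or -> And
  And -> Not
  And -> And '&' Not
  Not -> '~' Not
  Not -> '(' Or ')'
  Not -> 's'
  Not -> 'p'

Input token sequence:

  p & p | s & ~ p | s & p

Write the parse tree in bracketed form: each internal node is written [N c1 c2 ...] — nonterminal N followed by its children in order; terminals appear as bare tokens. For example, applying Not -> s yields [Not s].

Or
Or | And
Or | And | And
And | And | And
And & Not | And | And
Not & Not | And | And
p & Not | And | And
p & p | And | And
p & p | And & Not | And
p & p | Not & Not | And
p & p | s & Not | And
p & p | s & ~ Not | And
p & p | s & ~ p | And
p & p | s & ~ p | And & Not
p & p | s & ~ p | Not & Not
p & p | s & ~ p | s & Not
p & p | s & ~ p | s & p

[Or [Or [Or [And [And [Not p]] & [Not p]]] | [And [And [Not s]] & [Not ~ [Not p]]]] | [And [And [Not s]] & [Not p]]]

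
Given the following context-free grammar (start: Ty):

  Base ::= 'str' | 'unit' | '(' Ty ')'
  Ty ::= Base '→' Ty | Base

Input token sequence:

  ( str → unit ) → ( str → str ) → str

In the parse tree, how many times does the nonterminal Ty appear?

7

[Ty [Base ( [Ty [Base str] → [Ty [Base unit]]] )] → [Ty [Base ( [Ty [Base str] → [Ty [Base str]]] )] → [Ty [Base str]]]]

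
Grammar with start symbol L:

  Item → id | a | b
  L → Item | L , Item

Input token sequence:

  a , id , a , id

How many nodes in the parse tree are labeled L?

[L [L [L [L [Item a]] , [Item id]] , [Item a]] , [Item id]]

4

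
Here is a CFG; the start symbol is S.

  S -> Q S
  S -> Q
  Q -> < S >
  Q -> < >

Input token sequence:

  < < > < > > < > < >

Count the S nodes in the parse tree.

5

[S [Q < [S [Q < >] [S [Q < >]]] >] [S [Q < >] [S [Q < >]]]]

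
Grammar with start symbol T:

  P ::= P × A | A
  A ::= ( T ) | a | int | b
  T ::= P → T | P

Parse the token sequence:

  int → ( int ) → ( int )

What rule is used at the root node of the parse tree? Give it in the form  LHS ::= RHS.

[T [P [A int]] → [T [P [A ( [T [P [A int]]] )]] → [T [P [A ( [T [P [A int]]] )]]]]]

T ::= P → T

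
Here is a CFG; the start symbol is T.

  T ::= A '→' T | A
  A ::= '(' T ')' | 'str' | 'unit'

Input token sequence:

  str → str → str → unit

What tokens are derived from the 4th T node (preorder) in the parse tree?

unit

[T [A str] → [T [A str] → [T [A str] → [T [A unit]]]]]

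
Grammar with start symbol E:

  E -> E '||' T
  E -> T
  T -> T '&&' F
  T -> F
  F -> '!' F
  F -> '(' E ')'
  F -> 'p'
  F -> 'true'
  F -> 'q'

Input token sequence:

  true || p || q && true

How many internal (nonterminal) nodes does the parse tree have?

[E [E [E [T [F true]]] || [T [F p]]] || [T [T [F q]] && [F true]]]

11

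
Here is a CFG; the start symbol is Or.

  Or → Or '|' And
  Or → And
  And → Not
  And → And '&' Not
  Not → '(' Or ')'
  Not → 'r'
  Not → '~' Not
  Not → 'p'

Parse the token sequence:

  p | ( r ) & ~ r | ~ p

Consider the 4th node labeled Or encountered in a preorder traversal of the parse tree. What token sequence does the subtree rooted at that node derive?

r

[Or [Or [Or [And [Not p]]] | [And [And [Not ( [Or [And [Not r]]] )]] & [Not ~ [Not r]]]] | [And [Not ~ [Not p]]]]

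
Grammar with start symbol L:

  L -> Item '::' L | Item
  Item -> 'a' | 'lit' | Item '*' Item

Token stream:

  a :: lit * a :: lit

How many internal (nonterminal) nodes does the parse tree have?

[L [Item a] :: [L [Item [Item lit] * [Item a]] :: [L [Item lit]]]]

8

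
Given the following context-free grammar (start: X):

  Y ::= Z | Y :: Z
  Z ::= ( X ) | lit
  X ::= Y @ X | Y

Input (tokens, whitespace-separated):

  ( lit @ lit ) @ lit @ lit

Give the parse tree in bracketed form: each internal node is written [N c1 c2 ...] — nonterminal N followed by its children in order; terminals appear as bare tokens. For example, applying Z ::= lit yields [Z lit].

[X [Y [Z ( [X [Y [Z lit]] @ [X [Y [Z lit]]]] )]] @ [X [Y [Z lit]] @ [X [Y [Z lit]]]]]

X
Y @ X
Z @ X
( X ) @ X
( Y @ X ) @ X
( Z @ X ) @ X
( lit @ X ) @ X
( lit @ Y ) @ X
( lit @ Z ) @ X
( lit @ lit ) @ X
( lit @ lit ) @ Y @ X
( lit @ lit ) @ Z @ X
( lit @ lit ) @ lit @ X
( lit @ lit ) @ lit @ Y
( lit @ lit ) @ lit @ Z
( lit @ lit ) @ lit @ lit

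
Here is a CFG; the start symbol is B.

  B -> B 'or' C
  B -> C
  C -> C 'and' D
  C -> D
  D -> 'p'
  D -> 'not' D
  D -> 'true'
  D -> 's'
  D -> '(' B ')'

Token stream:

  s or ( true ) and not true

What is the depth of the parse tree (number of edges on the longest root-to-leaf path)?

[B [B [C [D s]]] or [C [C [D ( [B [C [D true]]] )]] and [D not [D true]]]]

7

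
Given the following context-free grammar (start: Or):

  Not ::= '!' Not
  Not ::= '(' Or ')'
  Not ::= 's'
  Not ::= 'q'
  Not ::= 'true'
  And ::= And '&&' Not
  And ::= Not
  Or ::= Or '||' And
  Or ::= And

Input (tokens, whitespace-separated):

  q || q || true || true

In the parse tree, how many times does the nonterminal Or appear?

4

[Or [Or [Or [Or [And [Not q]]] || [And [Not q]]] || [And [Not true]]] || [And [Not true]]]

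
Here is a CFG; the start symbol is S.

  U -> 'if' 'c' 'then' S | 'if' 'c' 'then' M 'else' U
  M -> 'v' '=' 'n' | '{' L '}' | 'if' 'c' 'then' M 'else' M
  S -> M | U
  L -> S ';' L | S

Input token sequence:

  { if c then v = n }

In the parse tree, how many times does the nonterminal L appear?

1

[S [M { [L [S [U if c then [S [M v = n]]]]] }]]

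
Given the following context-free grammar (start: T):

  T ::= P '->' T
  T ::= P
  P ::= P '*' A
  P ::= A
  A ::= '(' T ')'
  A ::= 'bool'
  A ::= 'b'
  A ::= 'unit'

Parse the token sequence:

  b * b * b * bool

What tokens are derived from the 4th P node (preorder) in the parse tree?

[T [P [P [P [P [A b]] * [A b]] * [A b]] * [A bool]]]

b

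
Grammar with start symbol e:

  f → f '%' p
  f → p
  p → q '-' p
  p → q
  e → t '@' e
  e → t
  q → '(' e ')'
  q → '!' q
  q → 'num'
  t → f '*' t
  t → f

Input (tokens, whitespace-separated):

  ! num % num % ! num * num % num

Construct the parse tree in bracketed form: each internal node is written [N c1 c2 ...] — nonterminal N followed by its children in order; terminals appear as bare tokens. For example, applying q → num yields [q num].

[e [t [f [f [f [p [q ! [q num]]]] % [p [q num]]] % [p [q ! [q num]]]] * [t [f [f [p [q num]]] % [p [q num]]]]]]

e
t
f * t
f % p * t
f % p % p * t
p % p % p * t
q % p % p * t
! q % p % p * t
! num % p % p * t
! num % q % p * t
! num % num % p * t
! num % num % q * t
! num % num % ! q * t
! num % num % ! num * t
! num % num % ! num * f
! num % num % ! num * f % p
! num % num % ! num * p % p
! num % num % ! num * q % p
! num % num % ! num * num % p
! num % num % ! num * num % q
! num % num % ! num * num % num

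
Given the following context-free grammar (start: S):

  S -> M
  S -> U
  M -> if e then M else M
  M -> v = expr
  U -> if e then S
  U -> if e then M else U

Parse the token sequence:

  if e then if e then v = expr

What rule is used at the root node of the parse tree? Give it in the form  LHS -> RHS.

S -> U

[S [U if e then [S [U if e then [S [M v = expr]]]]]]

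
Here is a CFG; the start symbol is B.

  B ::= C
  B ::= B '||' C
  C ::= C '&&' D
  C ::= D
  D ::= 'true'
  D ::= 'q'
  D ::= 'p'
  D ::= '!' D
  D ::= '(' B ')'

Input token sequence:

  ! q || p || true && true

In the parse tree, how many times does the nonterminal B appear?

3

[B [B [B [C [D ! [D q]]]] || [C [D p]]] || [C [C [D true]] && [D true]]]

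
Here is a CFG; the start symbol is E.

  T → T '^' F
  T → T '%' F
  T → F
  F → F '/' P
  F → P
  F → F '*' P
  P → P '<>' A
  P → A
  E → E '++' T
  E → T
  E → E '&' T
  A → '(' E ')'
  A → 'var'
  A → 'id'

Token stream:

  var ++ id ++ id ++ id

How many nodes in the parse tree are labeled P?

[E [E [E [E [T [F [P [A var]]]]] ++ [T [F [P [A id]]]]] ++ [T [F [P [A id]]]]] ++ [T [F [P [A id]]]]]

4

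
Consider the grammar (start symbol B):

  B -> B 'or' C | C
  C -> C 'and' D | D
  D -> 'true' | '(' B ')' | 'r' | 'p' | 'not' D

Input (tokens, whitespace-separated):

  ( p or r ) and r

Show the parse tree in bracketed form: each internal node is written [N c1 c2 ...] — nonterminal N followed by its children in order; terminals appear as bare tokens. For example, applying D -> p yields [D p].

[B [C [C [D ( [B [B [C [D p]]] or [C [D r]]] )]] and [D r]]]

B
C
C and D
D and D
( B ) and D
( B or C ) and D
( C or C ) and D
( D or C ) and D
( p or C ) and D
( p or D ) and D
( p or r ) and D
( p or r ) and r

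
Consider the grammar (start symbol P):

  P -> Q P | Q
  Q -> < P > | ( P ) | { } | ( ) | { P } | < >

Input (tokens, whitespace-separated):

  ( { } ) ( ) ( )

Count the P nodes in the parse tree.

[P [Q ( [P [Q { }]] )] [P [Q ( )] [P [Q ( )]]]]

4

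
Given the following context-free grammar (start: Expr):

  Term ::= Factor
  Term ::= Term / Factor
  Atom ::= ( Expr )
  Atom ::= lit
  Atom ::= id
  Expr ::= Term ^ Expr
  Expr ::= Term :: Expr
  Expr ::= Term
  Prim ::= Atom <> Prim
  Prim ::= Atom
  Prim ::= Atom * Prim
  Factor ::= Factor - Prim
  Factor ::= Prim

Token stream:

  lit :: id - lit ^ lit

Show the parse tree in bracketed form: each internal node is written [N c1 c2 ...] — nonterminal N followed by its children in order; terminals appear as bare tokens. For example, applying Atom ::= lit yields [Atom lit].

[Expr [Term [Factor [Prim [Atom lit]]]] :: [Expr [Term [Factor [Factor [Prim [Atom id]]] - [Prim [Atom lit]]]] ^ [Expr [Term [Factor [Prim [Atom lit]]]]]]]

Expr
Term :: Expr
Factor :: Expr
Prim :: Expr
Atom :: Expr
lit :: Expr
lit :: Term ^ Expr
lit :: Factor ^ Expr
lit :: Factor - Prim ^ Expr
lit :: Prim - Prim ^ Expr
lit :: Atom - Prim ^ Expr
lit :: id - Prim ^ Expr
lit :: id - Atom ^ Expr
lit :: id - lit ^ Expr
lit :: id - lit ^ Term
lit :: id - lit ^ Factor
lit :: id - lit ^ Prim
lit :: id - lit ^ Atom
lit :: id - lit ^ lit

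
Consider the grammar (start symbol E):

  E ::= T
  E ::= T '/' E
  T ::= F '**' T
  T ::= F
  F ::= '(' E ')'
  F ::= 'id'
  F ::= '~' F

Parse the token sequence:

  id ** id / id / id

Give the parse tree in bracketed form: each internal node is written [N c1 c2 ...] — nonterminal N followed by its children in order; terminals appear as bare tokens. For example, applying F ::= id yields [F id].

E
T / E
F ** T / E
id ** T / E
id ** F / E
id ** id / E
id ** id / T / E
id ** id / F / E
id ** id / id / E
id ** id / id / T
id ** id / id / F
id ** id / id / id

[E [T [F id] ** [T [F id]]] / [E [T [F id]] / [E [T [F id]]]]]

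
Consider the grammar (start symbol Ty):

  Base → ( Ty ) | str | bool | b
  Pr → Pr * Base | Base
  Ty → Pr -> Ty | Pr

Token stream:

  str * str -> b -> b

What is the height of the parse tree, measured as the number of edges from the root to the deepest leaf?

5

[Ty [Pr [Pr [Base str]] * [Base str]] -> [Ty [Pr [Base b]] -> [Ty [Pr [Base b]]]]]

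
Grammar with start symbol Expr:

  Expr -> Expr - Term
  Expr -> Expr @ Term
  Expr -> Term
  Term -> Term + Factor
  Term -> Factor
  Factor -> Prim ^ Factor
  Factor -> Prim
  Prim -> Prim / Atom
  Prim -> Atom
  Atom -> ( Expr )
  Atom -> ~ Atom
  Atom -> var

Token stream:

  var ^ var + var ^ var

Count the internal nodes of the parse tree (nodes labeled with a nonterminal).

[Expr [Term [Term [Factor [Prim [Atom var]] ^ [Factor [Prim [Atom var]]]]] + [Factor [Prim [Atom var]] ^ [Factor [Prim [Atom var]]]]]]

15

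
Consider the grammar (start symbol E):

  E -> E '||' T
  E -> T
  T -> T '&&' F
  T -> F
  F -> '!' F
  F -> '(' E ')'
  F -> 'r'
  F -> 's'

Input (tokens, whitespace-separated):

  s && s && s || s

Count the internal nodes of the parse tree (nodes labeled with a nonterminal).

10

[E [E [T [T [T [F s]] && [F s]] && [F s]]] || [T [F s]]]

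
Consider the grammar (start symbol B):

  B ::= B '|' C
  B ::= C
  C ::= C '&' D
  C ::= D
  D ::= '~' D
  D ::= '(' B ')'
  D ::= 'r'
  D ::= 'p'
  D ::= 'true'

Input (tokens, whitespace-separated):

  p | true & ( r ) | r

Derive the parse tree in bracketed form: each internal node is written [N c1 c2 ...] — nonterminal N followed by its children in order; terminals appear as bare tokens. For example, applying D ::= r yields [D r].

B
B | C
B | C | C
C | C | C
D | C | C
p | C | C
p | C & D | C
p | D & D | C
p | true & D | C
p | true & ( B ) | C
p | true & ( C ) | C
p | true & ( D ) | C
p | true & ( r ) | C
p | true & ( r ) | D
p | true & ( r ) | r

[B [B [B [C [D p]]] | [C [C [D true]] & [D ( [B [C [D r]]] )]]] | [C [D r]]]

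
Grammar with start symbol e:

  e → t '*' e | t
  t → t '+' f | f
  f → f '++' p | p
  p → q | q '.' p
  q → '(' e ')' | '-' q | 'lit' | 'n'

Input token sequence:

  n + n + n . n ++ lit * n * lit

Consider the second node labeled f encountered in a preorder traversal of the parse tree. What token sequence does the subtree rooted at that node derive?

n

[e [t [t [t [f [p [q n]]]] + [f [p [q n]]]] + [f [f [p [q n] . [p [q n]]]] ++ [p [q lit]]]] * [e [t [f [p [q n]]]] * [e [t [f [p [q lit]]]]]]]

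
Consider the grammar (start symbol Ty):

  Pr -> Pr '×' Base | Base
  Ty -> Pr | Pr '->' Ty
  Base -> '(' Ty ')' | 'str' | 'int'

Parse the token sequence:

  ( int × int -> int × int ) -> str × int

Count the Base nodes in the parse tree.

7

[Ty [Pr [Base ( [Ty [Pr [Pr [Base int]] × [Base int]] -> [Ty [Pr [Pr [Base int]] × [Base int]]]] )]] -> [Ty [Pr [Pr [Base str]] × [Base int]]]]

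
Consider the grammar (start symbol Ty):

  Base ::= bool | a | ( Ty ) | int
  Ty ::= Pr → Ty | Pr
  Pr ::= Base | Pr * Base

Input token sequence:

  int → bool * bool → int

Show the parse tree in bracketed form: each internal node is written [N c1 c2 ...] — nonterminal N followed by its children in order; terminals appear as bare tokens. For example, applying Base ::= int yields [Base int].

[Ty [Pr [Base int]] → [Ty [Pr [Pr [Base bool]] * [Base bool]] → [Ty [Pr [Base int]]]]]

Ty
Pr → Ty
Base → Ty
int → Ty
int → Pr → Ty
int → Pr * Base → Ty
int → Base * Base → Ty
int → bool * Base → Ty
int → bool * bool → Ty
int → bool * bool → Pr
int → bool * bool → Base
int → bool * bool → int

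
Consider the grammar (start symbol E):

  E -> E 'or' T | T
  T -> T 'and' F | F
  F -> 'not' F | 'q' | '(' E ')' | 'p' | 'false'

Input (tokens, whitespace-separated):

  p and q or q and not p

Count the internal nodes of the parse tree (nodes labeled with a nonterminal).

[E [E [T [T [F p]] and [F q]]] or [T [T [F q]] and [F not [F p]]]]

11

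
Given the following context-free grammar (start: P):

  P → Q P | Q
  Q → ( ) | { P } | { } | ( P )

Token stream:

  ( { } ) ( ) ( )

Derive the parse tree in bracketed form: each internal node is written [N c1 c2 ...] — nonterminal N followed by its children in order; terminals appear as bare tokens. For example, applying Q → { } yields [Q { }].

P
Q P
( P ) P
( Q ) P
( { } ) P
( { } ) Q P
( { } ) ( ) P
( { } ) ( ) Q
( { } ) ( ) ( )

[P [Q ( [P [Q { }]] )] [P [Q ( )] [P [Q ( )]]]]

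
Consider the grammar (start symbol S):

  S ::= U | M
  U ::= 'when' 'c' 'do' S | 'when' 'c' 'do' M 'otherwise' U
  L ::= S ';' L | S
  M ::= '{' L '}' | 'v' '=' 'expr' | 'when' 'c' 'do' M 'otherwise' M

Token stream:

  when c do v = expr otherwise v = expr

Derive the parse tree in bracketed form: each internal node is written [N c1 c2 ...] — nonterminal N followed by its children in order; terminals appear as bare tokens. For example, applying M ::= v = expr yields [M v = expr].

S
M
when c do M otherwise M
when c do v = expr otherwise M
when c do v = expr otherwise v = expr

[S [M when c do [M v = expr] otherwise [M v = expr]]]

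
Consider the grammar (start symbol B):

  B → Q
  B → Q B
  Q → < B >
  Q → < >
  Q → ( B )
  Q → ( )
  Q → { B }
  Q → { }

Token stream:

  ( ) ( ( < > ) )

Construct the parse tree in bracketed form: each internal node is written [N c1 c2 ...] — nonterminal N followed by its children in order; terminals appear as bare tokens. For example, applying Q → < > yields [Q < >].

B
Q B
( ) B
( ) Q
( ) ( B )
( ) ( Q )
( ) ( ( B ) )
( ) ( ( Q ) )
( ) ( ( < > ) )

[B [Q ( )] [B [Q ( [B [Q ( [B [Q < >]] )]] )]]]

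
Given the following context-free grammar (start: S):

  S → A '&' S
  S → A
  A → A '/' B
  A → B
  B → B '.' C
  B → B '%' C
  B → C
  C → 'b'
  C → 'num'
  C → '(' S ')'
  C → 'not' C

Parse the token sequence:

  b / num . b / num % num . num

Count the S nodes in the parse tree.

[S [A [A [A [B [C b]]] / [B [B [C num]] . [C b]]] / [B [B [B [C num]] % [C num]] . [C num]]]]

1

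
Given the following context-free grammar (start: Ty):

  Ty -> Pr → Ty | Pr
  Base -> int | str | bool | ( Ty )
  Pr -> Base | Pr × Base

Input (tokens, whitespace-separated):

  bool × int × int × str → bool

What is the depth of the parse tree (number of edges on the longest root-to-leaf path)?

6

[Ty [Pr [Pr [Pr [Pr [Base bool]] × [Base int]] × [Base int]] × [Base str]] → [Ty [Pr [Base bool]]]]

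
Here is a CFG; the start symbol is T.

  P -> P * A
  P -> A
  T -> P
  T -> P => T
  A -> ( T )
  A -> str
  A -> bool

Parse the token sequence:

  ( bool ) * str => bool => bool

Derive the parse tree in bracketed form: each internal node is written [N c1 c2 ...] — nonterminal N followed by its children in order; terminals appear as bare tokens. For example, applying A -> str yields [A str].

T
P => T
P * A => T
A * A => T
( T ) * A => T
( P ) * A => T
( A ) * A => T
( bool ) * A => T
( bool ) * str => T
( bool ) * str => P => T
( bool ) * str => A => T
( bool ) * str => bool => T
( bool ) * str => bool => P
( bool ) * str => bool => A
( bool ) * str => bool => bool

[T [P [P [A ( [T [P [A bool]]] )]] * [A str]] => [T [P [A bool]] => [T [P [A bool]]]]]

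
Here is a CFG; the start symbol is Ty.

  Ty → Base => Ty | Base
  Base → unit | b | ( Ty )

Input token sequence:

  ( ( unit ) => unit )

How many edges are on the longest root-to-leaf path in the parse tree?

[Ty [Base ( [Ty [Base ( [Ty [Base unit]] )] => [Ty [Base unit]]] )]]

6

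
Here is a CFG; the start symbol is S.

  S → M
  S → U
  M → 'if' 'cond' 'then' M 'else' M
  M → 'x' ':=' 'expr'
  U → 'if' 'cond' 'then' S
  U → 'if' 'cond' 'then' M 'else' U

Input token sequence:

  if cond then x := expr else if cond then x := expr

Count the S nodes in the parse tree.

2

[S [U if cond then [M x := expr] else [U if cond then [S [M x := expr]]]]]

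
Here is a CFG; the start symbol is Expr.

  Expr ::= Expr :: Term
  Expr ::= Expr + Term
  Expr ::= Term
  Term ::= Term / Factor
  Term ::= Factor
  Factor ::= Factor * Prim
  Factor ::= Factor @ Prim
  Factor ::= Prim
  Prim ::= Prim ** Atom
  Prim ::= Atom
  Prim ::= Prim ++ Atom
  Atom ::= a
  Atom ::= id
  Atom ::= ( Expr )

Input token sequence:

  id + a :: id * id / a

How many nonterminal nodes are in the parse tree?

22

[Expr [Expr [Expr [Term [Factor [Prim [Atom id]]]]] + [Term [Factor [Prim [Atom a]]]]] :: [Term [Term [Factor [Factor [Prim [Atom id]]] * [Prim [Atom id]]]] / [Factor [Prim [Atom a]]]]]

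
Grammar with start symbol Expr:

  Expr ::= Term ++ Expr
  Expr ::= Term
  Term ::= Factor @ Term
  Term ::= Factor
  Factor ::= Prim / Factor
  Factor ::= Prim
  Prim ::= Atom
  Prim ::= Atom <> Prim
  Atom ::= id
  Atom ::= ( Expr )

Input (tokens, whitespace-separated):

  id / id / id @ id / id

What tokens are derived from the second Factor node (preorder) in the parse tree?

id / id

[Expr [Term [Factor [Prim [Atom id]] / [Factor [Prim [Atom id]] / [Factor [Prim [Atom id]]]]] @ [Term [Factor [Prim [Atom id]] / [Factor [Prim [Atom id]]]]]]]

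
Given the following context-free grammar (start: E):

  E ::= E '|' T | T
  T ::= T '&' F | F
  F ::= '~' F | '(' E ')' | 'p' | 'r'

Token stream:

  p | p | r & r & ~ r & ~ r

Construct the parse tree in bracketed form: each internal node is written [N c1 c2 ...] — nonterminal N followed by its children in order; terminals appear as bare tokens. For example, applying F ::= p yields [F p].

[E [E [E [T [F p]]] | [T [F p]]] | [T [T [T [T [F r]] & [F r]] & [F ~ [F r]]] & [F ~ [F r]]]]

E
E | T
E | T | T
T | T | T
F | T | T
p | T | T
p | F | T
p | p | T
p | p | T & F
p | p | T & F & F
p | p | T & F & F & F
p | p | F & F & F & F
p | p | r & F & F & F
p | p | r & r & F & F
p | p | r & r & ~ F & F
p | p | r & r & ~ r & F
p | p | r & r & ~ r & ~ F
p | p | r & r & ~ r & ~ r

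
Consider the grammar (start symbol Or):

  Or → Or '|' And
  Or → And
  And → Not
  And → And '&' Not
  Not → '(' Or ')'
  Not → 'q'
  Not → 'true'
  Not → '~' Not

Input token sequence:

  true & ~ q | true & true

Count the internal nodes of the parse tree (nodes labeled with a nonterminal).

[Or [Or [And [And [Not true]] & [Not ~ [Not q]]]] | [And [And [Not true]] & [Not true]]]

11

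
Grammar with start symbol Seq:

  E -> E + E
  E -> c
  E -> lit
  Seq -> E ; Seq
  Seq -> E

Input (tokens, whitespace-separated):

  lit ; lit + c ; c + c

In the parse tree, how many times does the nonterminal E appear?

7

[Seq [E lit] ; [Seq [E [E lit] + [E c]] ; [Seq [E [E c] + [E c]]]]]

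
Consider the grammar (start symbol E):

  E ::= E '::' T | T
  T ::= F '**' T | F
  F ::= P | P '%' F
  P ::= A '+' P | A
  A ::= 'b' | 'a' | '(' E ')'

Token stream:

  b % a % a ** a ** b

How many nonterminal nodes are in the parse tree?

19

[E [T [F [P [A b]] % [F [P [A a]] % [F [P [A a]]]]] ** [T [F [P [A a]]] ** [T [F [P [A b]]]]]]]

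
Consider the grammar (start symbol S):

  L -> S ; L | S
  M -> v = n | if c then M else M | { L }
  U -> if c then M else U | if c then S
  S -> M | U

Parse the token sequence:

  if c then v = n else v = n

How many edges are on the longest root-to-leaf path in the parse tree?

[S [M if c then [M v = n] else [M v = n]]]

3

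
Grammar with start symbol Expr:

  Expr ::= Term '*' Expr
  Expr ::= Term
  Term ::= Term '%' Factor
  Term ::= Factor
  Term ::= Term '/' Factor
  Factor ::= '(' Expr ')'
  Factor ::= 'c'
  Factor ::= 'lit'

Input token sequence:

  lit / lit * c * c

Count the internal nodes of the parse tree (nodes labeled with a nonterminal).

[Expr [Term [Term [Factor lit]] / [Factor lit]] * [Expr [Term [Factor c]] * [Expr [Term [Factor c]]]]]

11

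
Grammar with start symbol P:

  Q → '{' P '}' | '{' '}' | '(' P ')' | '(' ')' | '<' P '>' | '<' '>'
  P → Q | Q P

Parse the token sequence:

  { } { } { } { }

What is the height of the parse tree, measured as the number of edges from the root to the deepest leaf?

[P [Q { }] [P [Q { }] [P [Q { }] [P [Q { }]]]]]

5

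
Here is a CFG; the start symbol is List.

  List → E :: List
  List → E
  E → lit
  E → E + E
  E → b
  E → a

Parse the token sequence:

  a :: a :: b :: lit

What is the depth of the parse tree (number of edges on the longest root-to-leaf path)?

[List [E a] :: [List [E a] :: [List [E b] :: [List [E lit]]]]]

5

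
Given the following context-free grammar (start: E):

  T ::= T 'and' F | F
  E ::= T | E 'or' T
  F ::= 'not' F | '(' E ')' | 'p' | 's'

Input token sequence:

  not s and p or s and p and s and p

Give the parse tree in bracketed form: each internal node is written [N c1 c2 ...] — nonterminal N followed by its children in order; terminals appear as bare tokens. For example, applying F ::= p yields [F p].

[E [E [T [T [F not [F s]]] and [F p]]] or [T [T [T [T [F s]] and [F p]] and [F s]] and [F p]]]

E
E or T
T or T
T and F or T
F and F or T
not F and F or T
not s and F or T
not s and p or T
not s and p or T and F
not s and p or T and F and F
not s and p or T and F and F and F
not s and p or F and F and F and F
not s and p or s and F and F and F
not s and p or s and p and F and F
not s and p or s and p and s and F
not s and p or s and p and s and p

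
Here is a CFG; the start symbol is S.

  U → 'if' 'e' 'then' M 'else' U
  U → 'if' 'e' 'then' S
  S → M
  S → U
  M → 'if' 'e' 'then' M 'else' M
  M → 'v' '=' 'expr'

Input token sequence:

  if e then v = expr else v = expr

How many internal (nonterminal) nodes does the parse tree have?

[S [M if e then [M v = expr] else [M v = expr]]]

4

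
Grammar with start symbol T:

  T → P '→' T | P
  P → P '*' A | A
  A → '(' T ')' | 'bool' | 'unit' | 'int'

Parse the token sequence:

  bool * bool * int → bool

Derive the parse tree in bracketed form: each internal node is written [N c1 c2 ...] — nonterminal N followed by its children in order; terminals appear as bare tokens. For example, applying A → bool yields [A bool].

[T [P [P [P [A bool]] * [A bool]] * [A int]] → [T [P [A bool]]]]

T
P → T
P * A → T
P * A * A → T
A * A * A → T
bool * A * A → T
bool * bool * A → T
bool * bool * int → T
bool * bool * int → P
bool * bool * int → A
bool * bool * int → bool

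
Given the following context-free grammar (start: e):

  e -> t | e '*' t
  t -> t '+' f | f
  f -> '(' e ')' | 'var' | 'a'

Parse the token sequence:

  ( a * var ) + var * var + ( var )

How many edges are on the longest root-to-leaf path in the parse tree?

[e [e [t [t [f ( [e [e [t [f a]]] * [t [f var]]] )]] + [f var]]] * [t [t [f var]] + [f ( [e [t [f var]]] )]]]

9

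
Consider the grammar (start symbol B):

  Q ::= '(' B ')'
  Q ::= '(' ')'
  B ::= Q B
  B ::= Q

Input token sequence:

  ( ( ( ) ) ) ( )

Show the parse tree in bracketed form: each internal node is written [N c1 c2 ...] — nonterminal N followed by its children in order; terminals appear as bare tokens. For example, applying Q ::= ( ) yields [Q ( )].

[B [Q ( [B [Q ( [B [Q ( )]] )]] )] [B [Q ( )]]]

B
Q B
( B ) B
( Q ) B
( ( B ) ) B
( ( Q ) ) B
( ( ( ) ) ) B
( ( ( ) ) ) Q
( ( ( ) ) ) ( )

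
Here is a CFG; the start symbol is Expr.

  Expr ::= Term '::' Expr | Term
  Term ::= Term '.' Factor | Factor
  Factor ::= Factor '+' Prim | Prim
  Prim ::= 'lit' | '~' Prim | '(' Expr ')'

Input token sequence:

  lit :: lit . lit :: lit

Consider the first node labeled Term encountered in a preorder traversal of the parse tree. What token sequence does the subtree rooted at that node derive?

lit

[Expr [Term [Factor [Prim lit]]] :: [Expr [Term [Term [Factor [Prim lit]]] . [Factor [Prim lit]]] :: [Expr [Term [Factor [Prim lit]]]]]]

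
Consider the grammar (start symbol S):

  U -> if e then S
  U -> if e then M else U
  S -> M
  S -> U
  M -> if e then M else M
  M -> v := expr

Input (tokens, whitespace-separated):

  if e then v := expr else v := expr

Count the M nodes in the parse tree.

3

[S [M if e then [M v := expr] else [M v := expr]]]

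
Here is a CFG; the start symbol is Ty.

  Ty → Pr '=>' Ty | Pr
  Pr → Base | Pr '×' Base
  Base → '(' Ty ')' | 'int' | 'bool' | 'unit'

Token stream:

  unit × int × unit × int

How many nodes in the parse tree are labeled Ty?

[Ty [Pr [Pr [Pr [Pr [Base unit]] × [Base int]] × [Base unit]] × [Base int]]]

1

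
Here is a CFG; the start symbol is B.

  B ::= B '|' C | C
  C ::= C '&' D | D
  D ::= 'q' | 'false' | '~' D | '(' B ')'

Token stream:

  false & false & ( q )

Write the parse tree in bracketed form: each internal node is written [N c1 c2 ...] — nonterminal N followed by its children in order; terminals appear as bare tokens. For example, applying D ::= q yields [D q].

[B [C [C [C [D false]] & [D false]] & [D ( [B [C [D q]]] )]]]

B
C
C & D
C & D & D
D & D & D
false & D & D
false & false & D
false & false & ( B )
false & false & ( C )
false & false & ( D )
false & false & ( q )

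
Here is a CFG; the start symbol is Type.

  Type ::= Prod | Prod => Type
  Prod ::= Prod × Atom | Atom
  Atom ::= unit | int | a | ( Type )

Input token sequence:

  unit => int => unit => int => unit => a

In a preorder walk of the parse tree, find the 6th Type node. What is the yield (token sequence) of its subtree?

[Type [Prod [Atom unit]] => [Type [Prod [Atom int]] => [Type [Prod [Atom unit]] => [Type [Prod [Atom int]] => [Type [Prod [Atom unit]] => [Type [Prod [Atom a]]]]]]]]

a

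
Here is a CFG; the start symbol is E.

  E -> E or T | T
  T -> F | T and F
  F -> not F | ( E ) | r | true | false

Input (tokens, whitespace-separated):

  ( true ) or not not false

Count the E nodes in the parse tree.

[E [E [T [F ( [E [T [F true]]] )]]] or [T [F not [F not [F false]]]]]

3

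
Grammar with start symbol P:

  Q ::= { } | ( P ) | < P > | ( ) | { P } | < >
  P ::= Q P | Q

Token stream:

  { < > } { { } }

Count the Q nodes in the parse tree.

[P [Q { [P [Q < >]] }] [P [Q { [P [Q { }]] }]]]

4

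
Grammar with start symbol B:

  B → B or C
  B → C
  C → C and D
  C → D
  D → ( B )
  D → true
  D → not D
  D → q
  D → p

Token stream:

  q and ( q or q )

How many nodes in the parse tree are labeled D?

[B [C [C [D q]] and [D ( [B [B [C [D q]]] or [C [D q]]] )]]]

4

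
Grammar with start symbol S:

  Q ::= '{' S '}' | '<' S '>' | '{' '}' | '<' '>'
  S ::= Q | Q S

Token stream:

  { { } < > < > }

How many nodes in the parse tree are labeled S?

4

[S [Q { [S [Q { }] [S [Q < >] [S [Q < >]]]] }]]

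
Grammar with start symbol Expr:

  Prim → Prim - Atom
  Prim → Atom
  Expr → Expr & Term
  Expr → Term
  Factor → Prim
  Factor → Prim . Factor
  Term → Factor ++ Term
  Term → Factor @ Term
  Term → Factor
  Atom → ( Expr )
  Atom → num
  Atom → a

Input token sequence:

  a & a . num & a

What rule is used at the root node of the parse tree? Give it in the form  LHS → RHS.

Expr → Expr & Term

[Expr [Expr [Expr [Term [Factor [Prim [Atom a]]]]] & [Term [Factor [Prim [Atom a]] . [Factor [Prim [Atom num]]]]]] & [Term [Factor [Prim [Atom a]]]]]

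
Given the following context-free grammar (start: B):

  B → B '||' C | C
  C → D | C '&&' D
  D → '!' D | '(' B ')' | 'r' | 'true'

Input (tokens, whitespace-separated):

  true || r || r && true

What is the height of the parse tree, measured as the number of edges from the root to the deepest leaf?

5

[B [B [B [C [D true]]] || [C [D r]]] || [C [C [D r]] && [D true]]]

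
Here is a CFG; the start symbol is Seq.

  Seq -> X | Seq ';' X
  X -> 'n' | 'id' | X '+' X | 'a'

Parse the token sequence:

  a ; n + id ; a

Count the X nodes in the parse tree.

5

[Seq [Seq [Seq [X a]] ; [X [X n] + [X id]]] ; [X a]]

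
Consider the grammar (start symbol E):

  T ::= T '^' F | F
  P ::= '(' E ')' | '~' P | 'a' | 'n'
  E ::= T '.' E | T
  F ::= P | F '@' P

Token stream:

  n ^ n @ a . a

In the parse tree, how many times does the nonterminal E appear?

[E [T [T [F [P n]]] ^ [F [F [P n]] @ [P a]]] . [E [T [F [P a]]]]]

2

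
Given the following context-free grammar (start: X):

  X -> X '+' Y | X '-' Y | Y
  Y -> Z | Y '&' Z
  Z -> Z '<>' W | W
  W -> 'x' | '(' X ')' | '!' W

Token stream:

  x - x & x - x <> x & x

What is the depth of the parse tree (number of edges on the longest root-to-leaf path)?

[X [X [X [Y [Z [W x]]]] - [Y [Y [Z [W x]]] & [Z [W x]]]] - [Y [Y [Z [Z [W x]] <> [W x]]] & [Z [W x]]]]

6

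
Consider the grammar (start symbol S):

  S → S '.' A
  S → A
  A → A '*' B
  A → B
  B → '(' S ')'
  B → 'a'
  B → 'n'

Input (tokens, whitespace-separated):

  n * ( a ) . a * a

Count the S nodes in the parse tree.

3

[S [S [A [A [B n]] * [B ( [S [A [B a]]] )]]] . [A [A [B a]] * [B a]]]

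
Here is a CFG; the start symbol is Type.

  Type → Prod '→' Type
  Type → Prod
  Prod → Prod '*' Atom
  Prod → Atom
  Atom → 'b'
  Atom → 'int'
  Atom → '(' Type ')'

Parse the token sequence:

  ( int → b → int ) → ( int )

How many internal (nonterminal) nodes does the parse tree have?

18

[Type [Prod [Atom ( [Type [Prod [Atom int]] → [Type [Prod [Atom b]] → [Type [Prod [Atom int]]]]] )]] → [Type [Prod [Atom ( [Type [Prod [Atom int]]] )]]]]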